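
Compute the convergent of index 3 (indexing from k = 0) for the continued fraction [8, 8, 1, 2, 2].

211/26

Using pₖ = aₖpₖ₋₁ + pₖ₋₂, qₖ = aₖqₖ₋₁ + qₖ₋₂ (with p₋₁=1, p₋₂=0, q₋₁=0, q₋₂=1):
  k=0: a=8, p=8, q=1
  k=1: a=8, p=65, q=8
  k=2: a=1, p=73, q=9
  k=3: a=2, p=211, q=26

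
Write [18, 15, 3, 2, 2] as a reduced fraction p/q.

Using pₖ = aₖpₖ₋₁ + pₖ₋₂ and qₖ = aₖqₖ₋₁ + qₖ₋₂:
  k=0: a=18, p=18, q=1
  k=1: a=15, p=271, q=15
  k=2: a=3, p=831, q=46
  k=3: a=2, p=1933, q=107
  k=4: a=2, p=4697, q=260

4697/260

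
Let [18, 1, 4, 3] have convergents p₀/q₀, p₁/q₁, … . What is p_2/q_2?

Using pₖ = aₖpₖ₋₁ + pₖ₋₂, qₖ = aₖqₖ₋₁ + qₖ₋₂ (with p₋₁=1, p₋₂=0, q₋₁=0, q₋₂=1):
  k=0: a=18, p=18, q=1
  k=1: a=1, p=19, q=1
  k=2: a=4, p=94, q=5

94/5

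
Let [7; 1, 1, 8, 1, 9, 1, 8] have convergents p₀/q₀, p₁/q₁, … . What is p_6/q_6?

1558/207

Using pₖ = aₖpₖ₋₁ + pₖ₋₂, qₖ = aₖqₖ₋₁ + qₖ₋₂ (with p₋₁=1, p₋₂=0, q₋₁=0, q₋₂=1):
  k=0: a=7, p=7, q=1
  k=1: a=1, p=8, q=1
  k=2: a=1, p=15, q=2
  k=3: a=8, p=128, q=17
  k=4: a=1, p=143, q=19
  k=5: a=9, p=1415, q=188
  k=6: a=1, p=1558, q=207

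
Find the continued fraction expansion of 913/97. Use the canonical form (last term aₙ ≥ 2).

913 = 9·97 + 40
97 = 2·40 + 17
40 = 2·17 + 6
17 = 2·6 + 5
6 = 1·5 + 1
5 = 5·1 + 0  (stop)
So 913/97 = [9; 2, 2, 2, 1, 5].

[9; 2, 2, 2, 1, 5]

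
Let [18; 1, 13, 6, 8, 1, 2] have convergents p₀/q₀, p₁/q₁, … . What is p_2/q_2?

Using pₖ = aₖpₖ₋₁ + pₖ₋₂, qₖ = aₖqₖ₋₁ + qₖ₋₂ (with p₋₁=1, p₋₂=0, q₋₁=0, q₋₂=1):
  k=0: a=18, p=18, q=1
  k=1: a=1, p=19, q=1
  k=2: a=13, p=265, q=14

265/14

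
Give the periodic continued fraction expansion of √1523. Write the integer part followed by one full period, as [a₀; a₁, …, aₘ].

a₀ = ⌊√1523⌋ = 39.
With m₀=0, d₀=1 and mₖ₊₁ = dₖaₖ − mₖ, dₖ₊₁ = (n − mₖ₊₁²)/dₖ, aₖ₊₁ = ⌊(a₀+mₖ₊₁)/dₖ₊₁⌋:
  k=1: m=39, d=2, a=39
  k=2: m=39, d=1, a=78
d=1 and a=2a₀=78 at k=2, so the next step gives (m, d) = (39, 2) again — its k=1 value — and the period has length 2.

[39; 39, 78]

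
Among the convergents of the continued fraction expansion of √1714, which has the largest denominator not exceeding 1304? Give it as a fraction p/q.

34321/829

√1714 = [41; 2, 2, 82, …] (period length 3).
Convergents:
  p_0/q_0 = 41/1
  p_1/q_1 = 83/2
  p_2/q_2 = 207/5
  p_3/q_3 = 17057/412
  p_4/q_4 = 34321/829
  p_5/q_5 = 85699/2070
q_4 = 829 ≤ 1304 < 2070 = q_5, so the answer is 34321/829.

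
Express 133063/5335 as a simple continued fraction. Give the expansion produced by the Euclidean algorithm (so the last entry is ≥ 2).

[24; 1, 16, 10, 15, 2]

133063 = 24*5335 + 5023
5335 = 1*5023 + 312
5023 = 16*312 + 31
312 = 10*31 + 2
31 = 15*2 + 1
2 = 2*1 + 0  (stop)
So 133063/5335 = [24; 1, 16, 10, 15, 2].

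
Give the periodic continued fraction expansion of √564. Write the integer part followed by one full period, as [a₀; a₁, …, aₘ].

[23; 1, 2, 1, 46]

a₀ = ⌊√564⌋ = 23.
With m₀=0, d₀=1 and mₖ₊₁ = dₖaₖ − mₖ, dₖ₊₁ = (n − mₖ₊₁²)/dₖ, aₖ₊₁ = ⌊(a₀+mₖ₊₁)/dₖ₊₁⌋:
  k=1: m=23, d=35, a=1
  k=2: m=12, d=12, a=2
  k=3: m=12, d=35, a=1
  k=4: m=23, d=1, a=46
d=1 and a=2a₀=46 at k=4, so the next step gives (m, d) = (23, 35) again — its k=1 value — and the period has length 4.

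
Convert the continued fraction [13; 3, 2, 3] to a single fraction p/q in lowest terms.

319/24

Fold from the inside: start with 3/1.
  2 + 1/3 = 7/3
  3 + 3/7 = 24/7
  13 + 7/24 = 319/24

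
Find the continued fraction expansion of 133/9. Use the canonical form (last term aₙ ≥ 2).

133 = 14×9 + 7
9 = 1×7 + 2
7 = 3×2 + 1
2 = 2×1 + 0  (stop)
So 133/9 = [14; 1, 3, 2].

[14; 1, 3, 2]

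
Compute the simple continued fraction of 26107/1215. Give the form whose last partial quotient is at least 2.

[21; 2, 19, 10, 3]

26107 = 21×1215 + 592
1215 = 2×592 + 31
592 = 19×31 + 3
31 = 10×3 + 1
3 = 3×1 + 0  (stop)
So 26107/1215 = [21; 2, 19, 10, 3].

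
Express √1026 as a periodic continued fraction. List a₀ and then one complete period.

a₀ = ⌊√1026⌋ = 32.
With m₀=0, d₀=1 and mₖ₊₁ = dₖaₖ − mₖ, dₖ₊₁ = (n − mₖ₊₁²)/dₖ, aₖ₊₁ = ⌊(a₀+mₖ₊₁)/dₖ₊₁⌋:
  k=1: m=32, d=2, a=32
  k=2: m=32, d=1, a=64
d=1 and a=2a₀=64 at k=2, so the next step gives (m, d) = (32, 2) again — its k=1 value — and the period has length 2.

[32; 32, 64]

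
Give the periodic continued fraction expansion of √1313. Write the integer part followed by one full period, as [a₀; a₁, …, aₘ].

[36; 4, 4, 72]

a₀ = ⌊√1313⌋ = 36.
With m₀=0, d₀=1 and mₖ₊₁ = dₖaₖ − mₖ, dₖ₊₁ = (n − mₖ₊₁²)/dₖ, aₖ₊₁ = ⌊(a₀+mₖ₊₁)/dₖ₊₁⌋:
  k=1: m=36, d=17, a=4
  k=2: m=32, d=17, a=4
  k=3: m=36, d=1, a=72
d=1 and a=2a₀=72 at k=3, so the next step gives (m, d) = (36, 17) again — its k=1 value — and the period has length 3.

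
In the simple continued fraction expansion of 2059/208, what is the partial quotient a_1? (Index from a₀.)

2059 = 9·208 + 187   →  a_0 = 9
208 = 1·187 + 21   →  a_1 = 1

1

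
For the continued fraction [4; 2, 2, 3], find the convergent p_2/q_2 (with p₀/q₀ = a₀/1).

22/5

Using pₖ = aₖpₖ₋₁ + pₖ₋₂, qₖ = aₖqₖ₋₁ + qₖ₋₂ (with p₋₁=1, p₋₂=0, q₋₁=0, q₋₂=1):
  k=0: a=4, p=4, q=1
  k=1: a=2, p=9, q=2
  k=2: a=2, p=22, q=5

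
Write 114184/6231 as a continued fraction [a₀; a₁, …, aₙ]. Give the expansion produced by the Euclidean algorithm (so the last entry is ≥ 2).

114184 = 18·6231 + 2026
6231 = 3·2026 + 153
2026 = 13·153 + 37
153 = 4·37 + 5
37 = 7·5 + 2
5 = 2·2 + 1
2 = 2·1 + 0  (stop)
So 114184/6231 = [18; 3, 13, 4, 7, 2, 2].

[18; 3, 13, 4, 7, 2, 2]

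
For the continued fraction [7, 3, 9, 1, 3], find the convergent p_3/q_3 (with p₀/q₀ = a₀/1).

Using pₖ = aₖpₖ₋₁ + pₖ₋₂, qₖ = aₖqₖ₋₁ + qₖ₋₂ (with p₋₁=1, p₋₂=0, q₋₁=0, q₋₂=1):
  k=0: a=7, p=7, q=1
  k=1: a=3, p=22, q=3
  k=2: a=9, p=205, q=28
  k=3: a=1, p=227, q=31

227/31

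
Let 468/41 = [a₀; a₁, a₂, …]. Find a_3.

2

468 = 11·41 + 17   →  a_0 = 11
41 = 2·17 + 7   →  a_1 = 2
17 = 2·7 + 3   →  a_2 = 2
7 = 2·3 + 1   →  a_3 = 2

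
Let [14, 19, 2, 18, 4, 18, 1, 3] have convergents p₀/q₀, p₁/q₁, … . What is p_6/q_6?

790499/56258

Using pₖ = aₖpₖ₋₁ + pₖ₋₂, qₖ = aₖqₖ₋₁ + qₖ₋₂ (with p₋₁=1, p₋₂=0, q₋₁=0, q₋₂=1):
  k=0: a=14, p=14, q=1
  k=1: a=19, p=267, q=19
  k=2: a=2, p=548, q=39
  k=3: a=18, p=10131, q=721
  k=4: a=4, p=41072, q=2923
  k=5: a=18, p=749427, q=53335
  k=6: a=1, p=790499, q=56258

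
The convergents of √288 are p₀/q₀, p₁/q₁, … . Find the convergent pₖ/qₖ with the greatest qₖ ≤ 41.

577/34

√288 = [16; 1, 32, …] (period length 2).
Convergents:
  p_0/q_0 = 16/1
  p_1/q_1 = 17/1
  p_2/q_2 = 560/33
  p_3/q_3 = 577/34
  p_4/q_4 = 19024/1121
q_3 = 34 ≤ 41 < 1121 = q_4, so the answer is 577/34.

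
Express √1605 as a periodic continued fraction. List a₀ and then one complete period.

[40; 16, 80]

a₀ = ⌊√1605⌋ = 40.
With m₀=0, d₀=1 and mₖ₊₁ = dₖaₖ − mₖ, dₖ₊₁ = (n − mₖ₊₁²)/dₖ, aₖ₊₁ = ⌊(a₀+mₖ₊₁)/dₖ₊₁⌋:
  k=1: m=40, d=5, a=16
  k=2: m=40, d=1, a=80
d=1 and a=2a₀=80 at k=2, so the next step gives (m, d) = (40, 5) again — its k=1 value — and the period has length 2.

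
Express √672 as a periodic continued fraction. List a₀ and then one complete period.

[25; 1, 11, 1, 50]

a₀ = ⌊√672⌋ = 25.
With m₀=0, d₀=1 and mₖ₊₁ = dₖaₖ − mₖ, dₖ₊₁ = (n − mₖ₊₁²)/dₖ, aₖ₊₁ = ⌊(a₀+mₖ₊₁)/dₖ₊₁⌋:
  k=1: m=25, d=47, a=1
  k=2: m=22, d=4, a=11
  k=3: m=22, d=47, a=1
  k=4: m=25, d=1, a=50
d=1 and a=2a₀=50 at k=4, so the next step gives (m, d) = (25, 47) again — its k=1 value — and the period has length 4.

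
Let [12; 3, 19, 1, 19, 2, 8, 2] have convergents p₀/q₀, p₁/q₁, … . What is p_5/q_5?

30758/2495

Using pₖ = aₖpₖ₋₁ + pₖ₋₂, qₖ = aₖqₖ₋₁ + qₖ₋₂ (with p₋₁=1, p₋₂=0, q₋₁=0, q₋₂=1):
  k=0: a=12, p=12, q=1
  k=1: a=3, p=37, q=3
  k=2: a=19, p=715, q=58
  k=3: a=1, p=752, q=61
  k=4: a=19, p=15003, q=1217
  k=5: a=2, p=30758, q=2495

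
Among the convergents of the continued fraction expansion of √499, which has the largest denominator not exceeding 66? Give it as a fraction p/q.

√499 = [22; 2, 1, 21, 1, 2, 44, …] (period length 6).
Convergents:
  p_0/q_0 = 22/1
  p_1/q_1 = 45/2
  p_2/q_2 = 67/3
  p_3/q_3 = 1452/65
  p_4/q_4 = 1519/68
q_3 = 65 ≤ 66 < 68 = q_4, so the answer is 1452/65.

1452/65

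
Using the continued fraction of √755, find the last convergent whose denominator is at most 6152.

√755 = [27; 2, 10, 2, 54, …] (period length 4).
Convergents:
  p_0/q_0 = 27/1
  p_1/q_1 = 55/2
  p_2/q_2 = 577/21
  p_3/q_3 = 1209/44
  p_4/q_4 = 65863/2397
  p_5/q_5 = 132935/4838
  p_6/q_6 = 1395213/50777
q_5 = 4838 ≤ 6152 < 50777 = q_6, so the answer is 132935/4838.

132935/4838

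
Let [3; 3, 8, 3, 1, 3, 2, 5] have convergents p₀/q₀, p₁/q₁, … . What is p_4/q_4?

342/103

Using pₖ = aₖpₖ₋₁ + pₖ₋₂, qₖ = aₖqₖ₋₁ + qₖ₋₂ (with p₋₁=1, p₋₂=0, q₋₁=0, q₋₂=1):
  k=0: a=3, p=3, q=1
  k=1: a=3, p=10, q=3
  k=2: a=8, p=83, q=25
  k=3: a=3, p=259, q=78
  k=4: a=1, p=342, q=103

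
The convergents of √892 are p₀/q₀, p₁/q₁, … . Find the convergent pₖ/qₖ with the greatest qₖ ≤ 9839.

100351/3360

√892 = [29; 1, 6, 2, 14, 2, 6, 1, 58, …] (period length 8).
Convergents:
  p_0/q_0 = 29/1
  p_1/q_1 = 30/1
  p_2/q_2 = 209/7
  p_3/q_3 = 448/15
  p_4/q_4 = 6481/217
  p_5/q_5 = 13410/449
  p_6/q_6 = 86941/2911
  p_7/q_7 = 100351/3360
  p_8/q_8 = 5907299/197791
q_7 = 3360 ≤ 9839 < 197791 = q_8, so the answer is 100351/3360.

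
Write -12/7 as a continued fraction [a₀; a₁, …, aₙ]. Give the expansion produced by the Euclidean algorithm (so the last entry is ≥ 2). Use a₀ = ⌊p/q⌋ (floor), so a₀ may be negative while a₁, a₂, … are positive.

-12 = -2×7 + 2
7 = 3×2 + 1
2 = 2×1 + 0  (stop)
So -12/7 = [-2; 3, 2].

[-2; 3, 2]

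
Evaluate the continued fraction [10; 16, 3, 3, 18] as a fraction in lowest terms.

30013/2983

Fold from the inside: start with 18/1.
  3 + 1/18 = 55/18
  3 + 18/55 = 183/55
  16 + 55/183 = 2983/183
  10 + 183/2983 = 30013/2983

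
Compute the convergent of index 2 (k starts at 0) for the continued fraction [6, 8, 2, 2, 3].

Using pₖ = aₖpₖ₋₁ + pₖ₋₂, qₖ = aₖqₖ₋₁ + qₖ₋₂ (with p₋₁=1, p₋₂=0, q₋₁=0, q₋₂=1):
  k=0: a=6, p=6, q=1
  k=1: a=8, p=49, q=8
  k=2: a=2, p=104, q=17

104/17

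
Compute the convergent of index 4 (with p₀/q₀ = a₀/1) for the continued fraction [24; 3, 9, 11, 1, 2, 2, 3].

8245/339

Using pₖ = aₖpₖ₋₁ + pₖ₋₂, qₖ = aₖqₖ₋₁ + qₖ₋₂ (with p₋₁=1, p₋₂=0, q₋₁=0, q₋₂=1):
  k=0: a=24, p=24, q=1
  k=1: a=3, p=73, q=3
  k=2: a=9, p=681, q=28
  k=3: a=11, p=7564, q=311
  k=4: a=1, p=8245, q=339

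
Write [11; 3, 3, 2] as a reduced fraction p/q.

260/23

Using pₖ = aₖpₖ₋₁ + pₖ₋₂ and qₖ = aₖqₖ₋₁ + qₖ₋₂:
  k=0: a=11, p=11, q=1
  k=1: a=3, p=34, q=3
  k=2: a=3, p=113, q=10
  k=3: a=2, p=260, q=23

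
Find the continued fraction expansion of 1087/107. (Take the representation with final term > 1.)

[10; 6, 3, 2, 2]

1087 = 10·107 + 17
107 = 6·17 + 5
17 = 3·5 + 2
5 = 2·2 + 1
2 = 2·1 + 0  (stop)
So 1087/107 = [10; 6, 3, 2, 2].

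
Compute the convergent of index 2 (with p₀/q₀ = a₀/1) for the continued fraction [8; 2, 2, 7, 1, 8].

Using pₖ = aₖpₖ₋₁ + pₖ₋₂, qₖ = aₖqₖ₋₁ + qₖ₋₂ (with p₋₁=1, p₋₂=0, q₋₁=0, q₋₂=1):
  k=0: a=8, p=8, q=1
  k=1: a=2, p=17, q=2
  k=2: a=2, p=42, q=5

42/5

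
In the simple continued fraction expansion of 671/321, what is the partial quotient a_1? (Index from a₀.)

671 = 2·321 + 29   →  a_0 = 2
321 = 11·29 + 2   →  a_1 = 11

11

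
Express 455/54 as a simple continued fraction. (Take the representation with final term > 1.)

[8; 2, 2, 1, 7]

455 = 8*54 + 23
54 = 2*23 + 8
23 = 2*8 + 7
8 = 1*7 + 1
7 = 7*1 + 0  (stop)
So 455/54 = [8; 2, 2, 1, 7].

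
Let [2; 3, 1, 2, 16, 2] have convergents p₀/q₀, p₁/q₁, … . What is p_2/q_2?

9/4

Using pₖ = aₖpₖ₋₁ + pₖ₋₂, qₖ = aₖqₖ₋₁ + qₖ₋₂ (with p₋₁=1, p₋₂=0, q₋₁=0, q₋₂=1):
  k=0: a=2, p=2, q=1
  k=1: a=3, p=7, q=3
  k=2: a=1, p=9, q=4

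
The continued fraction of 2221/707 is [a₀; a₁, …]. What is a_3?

3

2221 = 3·707 + 100   →  a_0 = 3
707 = 7·100 + 7   →  a_1 = 7
100 = 14·7 + 2   →  a_2 = 14
7 = 3·2 + 1   →  a_3 = 3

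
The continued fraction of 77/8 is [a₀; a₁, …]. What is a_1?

1

77 = 9·8 + 5   →  a_0 = 9
8 = 1·5 + 3   →  a_1 = 1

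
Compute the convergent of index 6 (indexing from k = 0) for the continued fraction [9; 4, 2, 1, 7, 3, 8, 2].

Using pₖ = aₖpₖ₋₁ + pₖ₋₂, qₖ = aₖqₖ₋₁ + qₖ₋₂ (with p₋₁=1, p₋₂=0, q₋₁=0, q₋₂=1):
  k=0: a=9, p=9, q=1
  k=1: a=4, p=37, q=4
  k=2: a=2, p=83, q=9
  k=3: a=1, p=120, q=13
  k=4: a=7, p=923, q=100
  k=5: a=3, p=2889, q=313
  k=6: a=8, p=24035, q=2604

24035/2604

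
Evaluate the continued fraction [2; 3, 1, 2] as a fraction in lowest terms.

Using pₖ = aₖpₖ₋₁ + pₖ₋₂ and qₖ = aₖqₖ₋₁ + qₖ₋₂:
  k=0: a=2, p=2, q=1
  k=1: a=3, p=7, q=3
  k=2: a=1, p=9, q=4
  k=3: a=2, p=25, q=11

25/11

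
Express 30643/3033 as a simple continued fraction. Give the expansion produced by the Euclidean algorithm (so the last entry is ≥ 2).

[10; 9, 1, 2, 4, 2, 2, 4]

30643 = 10×3033 + 313
3033 = 9×313 + 216
313 = 1×216 + 97
216 = 2×97 + 22
97 = 4×22 + 9
22 = 2×9 + 4
9 = 2×4 + 1
4 = 4×1 + 0  (stop)
So 30643/3033 = [10; 9, 1, 2, 4, 2, 2, 4].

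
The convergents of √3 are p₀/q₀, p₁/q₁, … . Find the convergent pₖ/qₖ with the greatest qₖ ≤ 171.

265/153

√3 = [1; 1, 2, …] (period length 2).
Convergents:
  p_0/q_0 = 1/1
  p_1/q_1 = 2/1
  p_2/q_2 = 5/3
  p_3/q_3 = 7/4
  p_4/q_4 = 19/11
  p_5/q_5 = 26/15
  p_6/q_6 = 71/41
  p_7/q_7 = 97/56
  p_8/q_8 = 265/153
  p_9/q_9 = 362/209
q_8 = 153 ≤ 171 < 209 = q_9, so the answer is 265/153.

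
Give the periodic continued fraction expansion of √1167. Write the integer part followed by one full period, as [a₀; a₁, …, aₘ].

[34; 6, 5, 11, 5, 6, 68]

a₀ = ⌊√1167⌋ = 34.
With m₀=0, d₀=1 and mₖ₊₁ = dₖaₖ − mₖ, dₖ₊₁ = (n − mₖ₊₁²)/dₖ, aₖ₊₁ = ⌊(a₀+mₖ₊₁)/dₖ₊₁⌋:
  k=1: m=34, d=11, a=6
  k=2: m=32, d=13, a=5
  k=3: m=33, d=6, a=11
  k=4: m=33, d=13, a=5
  k=5: m=32, d=11, a=6
  k=6: m=34, d=1, a=68
d=1 and a=2a₀=68 at k=6, so the next step gives (m, d) = (34, 11) again — its k=1 value — and the period has length 6.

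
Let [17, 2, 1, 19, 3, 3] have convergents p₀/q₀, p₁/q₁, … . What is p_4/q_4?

Using pₖ = aₖpₖ₋₁ + pₖ₋₂, qₖ = aₖqₖ₋₁ + qₖ₋₂ (with p₋₁=1, p₋₂=0, q₋₁=0, q₋₂=1):
  k=0: a=17, p=17, q=1
  k=1: a=2, p=35, q=2
  k=2: a=1, p=52, q=3
  k=3: a=19, p=1023, q=59
  k=4: a=3, p=3121, q=180

3121/180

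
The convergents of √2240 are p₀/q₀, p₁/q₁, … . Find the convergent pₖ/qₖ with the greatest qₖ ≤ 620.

√2240 = [47; 3, 23, 3, 94, …] (period length 4).
Convergents:
  p_0/q_0 = 47/1
  p_1/q_1 = 142/3
  p_2/q_2 = 3313/70
  p_3/q_3 = 10081/213
  p_4/q_4 = 950927/20092
q_3 = 213 ≤ 620 < 20092 = q_4, so the answer is 10081/213.

10081/213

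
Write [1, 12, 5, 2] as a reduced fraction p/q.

Using pₖ = aₖpₖ₋₁ + pₖ₋₂ and qₖ = aₖqₖ₋₁ + qₖ₋₂:
  k=0: a=1, p=1, q=1
  k=1: a=12, p=13, q=12
  k=2: a=5, p=66, q=61
  k=3: a=2, p=145, q=134

145/134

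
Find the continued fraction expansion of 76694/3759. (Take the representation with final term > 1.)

76694 = 20·3759 + 1514
3759 = 2·1514 + 731
1514 = 2·731 + 52
731 = 14·52 + 3
52 = 17·3 + 1
3 = 3·1 + 0  (stop)
So 76694/3759 = [20; 2, 2, 14, 17, 3].

[20; 2, 2, 14, 17, 3]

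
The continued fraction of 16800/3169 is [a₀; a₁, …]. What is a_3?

16800 = 5·3169 + 955   →  a_0 = 5
3169 = 3·955 + 304   →  a_1 = 3
955 = 3·304 + 43   →  a_2 = 3
304 = 7·43 + 3   →  a_3 = 7

7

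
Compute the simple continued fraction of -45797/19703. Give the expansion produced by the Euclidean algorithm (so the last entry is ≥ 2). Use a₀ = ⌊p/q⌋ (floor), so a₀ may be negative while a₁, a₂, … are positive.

[-3; 1, 2, 12, 17, 10, 3]

-45797 = -3×19703 + 13312
19703 = 1×13312 + 6391
13312 = 2×6391 + 530
6391 = 12×530 + 31
530 = 17×31 + 3
31 = 10×3 + 1
3 = 3×1 + 0  (stop)
So -45797/19703 = [-3; 1, 2, 12, 17, 10, 3].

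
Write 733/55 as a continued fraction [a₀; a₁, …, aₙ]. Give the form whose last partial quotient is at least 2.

733 = 13·55 + 18
55 = 3·18 + 1
18 = 18·1 + 0  (stop)
So 733/55 = [13; 3, 18].

[13; 3, 18]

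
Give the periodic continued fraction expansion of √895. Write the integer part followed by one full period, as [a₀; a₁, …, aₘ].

[29; 1, 10, 1, 58]

a₀ = ⌊√895⌋ = 29.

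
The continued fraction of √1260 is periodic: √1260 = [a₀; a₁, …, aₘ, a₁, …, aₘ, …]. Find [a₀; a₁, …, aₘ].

[35; 2, 70]

a₀ = ⌊√1260⌋ = 35.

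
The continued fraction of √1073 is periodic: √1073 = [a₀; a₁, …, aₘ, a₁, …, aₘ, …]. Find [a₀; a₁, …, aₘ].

a₀ = ⌊√1073⌋ = 32.
With m₀=0, d₀=1 and mₖ₊₁ = dₖaₖ − mₖ, dₖ₊₁ = (n − mₖ₊₁²)/dₖ, aₖ₊₁ = ⌊(a₀+mₖ₊₁)/dₖ₊₁⌋:
  k=1: m=32, d=49, a=1
  k=2: m=17, d=16, a=3
  k=3: m=31, d=7, a=9
  k=4: m=32, d=7, a=9
  k=5: m=31, d=16, a=3
  k=6: m=17, d=49, a=1
  k=7: m=32, d=1, a=64
d=1 and a=2a₀=64 at k=7, so the next step gives (m, d) = (32, 49) again — its k=1 value — and the period has length 7.

[32; 1, 3, 9, 9, 3, 1, 64]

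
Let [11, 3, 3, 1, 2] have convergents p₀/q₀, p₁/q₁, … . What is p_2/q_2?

113/10

Using pₖ = aₖpₖ₋₁ + pₖ₋₂, qₖ = aₖqₖ₋₁ + qₖ₋₂ (with p₋₁=1, p₋₂=0, q₋₁=0, q₋₂=1):
  k=0: a=11, p=11, q=1
  k=1: a=3, p=34, q=3
  k=2: a=3, p=113, q=10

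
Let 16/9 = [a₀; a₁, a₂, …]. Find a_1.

16 = 1·9 + 7   →  a_0 = 1
9 = 1·7 + 2   →  a_1 = 1

1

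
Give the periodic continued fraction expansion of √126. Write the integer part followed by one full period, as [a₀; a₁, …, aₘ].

a₀ = ⌊√126⌋ = 11.
With m₀=0, d₀=1 and mₖ₊₁ = dₖaₖ − mₖ, dₖ₊₁ = (n − mₖ₊₁²)/dₖ, aₖ₊₁ = ⌊(a₀+mₖ₊₁)/dₖ₊₁⌋:
  k=1: m=11, d=5, a=4
  k=2: m=9, d=9, a=2
  k=3: m=9, d=5, a=4
  k=4: m=11, d=1, a=22
d=1 and a=2a₀=22 at k=4, so the next step gives (m, d) = (11, 5) again — its k=1 value — and the period has length 4.

[11; 4, 2, 4, 22]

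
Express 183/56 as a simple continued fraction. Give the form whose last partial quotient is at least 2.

183 = 3×56 + 15
56 = 3×15 + 11
15 = 1×11 + 4
11 = 2×4 + 3
4 = 1×3 + 1
3 = 3×1 + 0  (stop)
So 183/56 = [3; 3, 1, 2, 1, 3].

[3; 3, 1, 2, 1, 3]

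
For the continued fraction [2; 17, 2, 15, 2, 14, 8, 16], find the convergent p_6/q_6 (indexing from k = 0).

269046/130783

Using pₖ = aₖpₖ₋₁ + pₖ₋₂, qₖ = aₖqₖ₋₁ + qₖ₋₂ (with p₋₁=1, p₋₂=0, q₋₁=0, q₋₂=1):
  k=0: a=2, p=2, q=1
  k=1: a=17, p=35, q=17
  k=2: a=2, p=72, q=35
  k=3: a=15, p=1115, q=542
  k=4: a=2, p=2302, q=1119
  k=5: a=14, p=33343, q=16208
  k=6: a=8, p=269046, q=130783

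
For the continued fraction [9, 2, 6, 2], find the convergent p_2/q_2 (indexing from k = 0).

123/13

Using pₖ = aₖpₖ₋₁ + pₖ₋₂, qₖ = aₖqₖ₋₁ + qₖ₋₂ (with p₋₁=1, p₋₂=0, q₋₁=0, q₋₂=1):
  k=0: a=9, p=9, q=1
  k=1: a=2, p=19, q=2
  k=2: a=6, p=123, q=13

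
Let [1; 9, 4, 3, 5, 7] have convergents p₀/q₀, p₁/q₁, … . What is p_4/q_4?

706/637

Using pₖ = aₖpₖ₋₁ + pₖ₋₂, qₖ = aₖqₖ₋₁ + qₖ₋₂ (with p₋₁=1, p₋₂=0, q₋₁=0, q₋₂=1):
  k=0: a=1, p=1, q=1
  k=1: a=9, p=10, q=9
  k=2: a=4, p=41, q=37
  k=3: a=3, p=133, q=120
  k=4: a=5, p=706, q=637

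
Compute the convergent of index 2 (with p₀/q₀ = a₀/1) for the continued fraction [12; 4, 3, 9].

159/13

Using pₖ = aₖpₖ₋₁ + pₖ₋₂, qₖ = aₖqₖ₋₁ + qₖ₋₂ (with p₋₁=1, p₋₂=0, q₋₁=0, q₋₂=1):
  k=0: a=12, p=12, q=1
  k=1: a=4, p=49, q=4
  k=2: a=3, p=159, q=13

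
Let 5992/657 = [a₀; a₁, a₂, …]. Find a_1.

5992 = 9·657 + 79   →  a_0 = 9
657 = 8·79 + 25   →  a_1 = 8

8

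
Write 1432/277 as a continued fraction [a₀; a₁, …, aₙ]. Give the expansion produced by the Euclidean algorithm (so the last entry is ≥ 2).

1432 = 5×277 + 47
277 = 5×47 + 42
47 = 1×42 + 5
42 = 8×5 + 2
5 = 2×2 + 1
2 = 2×1 + 0  (stop)
So 1432/277 = [5; 5, 1, 8, 2, 2].

[5; 5, 1, 8, 2, 2]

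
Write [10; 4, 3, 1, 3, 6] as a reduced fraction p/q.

4104/401

Fold from the inside: start with 6/1.
  3 + 1/6 = 19/6
  1 + 6/19 = 25/19
  3 + 19/25 = 94/25
  4 + 25/94 = 401/94
  10 + 94/401 = 4104/401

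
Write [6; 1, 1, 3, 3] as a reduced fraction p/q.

Using pₖ = aₖpₖ₋₁ + pₖ₋₂ and qₖ = aₖqₖ₋₁ + qₖ₋₂:
  k=0: a=6, p=6, q=1
  k=1: a=1, p=7, q=1
  k=2: a=1, p=13, q=2
  k=3: a=3, p=46, q=7
  k=4: a=3, p=151, q=23

151/23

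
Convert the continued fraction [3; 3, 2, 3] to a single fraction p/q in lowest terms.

79/24

Fold from the inside: start with 3/1.
  2 + 1/3 = 7/3
  3 + 3/7 = 24/7
  3 + 7/24 = 79/24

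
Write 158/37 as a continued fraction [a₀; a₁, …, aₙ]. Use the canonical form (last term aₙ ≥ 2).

[4; 3, 1, 2, 3]

158 = 4·37 + 10
37 = 3·10 + 7
10 = 1·7 + 3
7 = 2·3 + 1
3 = 3·1 + 0  (stop)
So 158/37 = [4; 3, 1, 2, 3].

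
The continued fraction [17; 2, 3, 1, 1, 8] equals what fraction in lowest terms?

Fold from the inside: start with 8/1.
  1 + 1/8 = 9/8
  1 + 8/9 = 17/9
  3 + 9/17 = 60/17
  2 + 17/60 = 137/60
  17 + 60/137 = 2389/137

2389/137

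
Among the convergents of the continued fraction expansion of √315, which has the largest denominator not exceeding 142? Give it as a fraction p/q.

√315 = [17; 1, 2, 1, 34, …] (period length 4).
Convergents:
  p_0/q_0 = 17/1
  p_1/q_1 = 18/1
  p_2/q_2 = 53/3
  p_3/q_3 = 71/4
  p_4/q_4 = 2467/139
  p_5/q_5 = 2538/143
q_4 = 139 ≤ 142 < 143 = q_5, so the answer is 2467/139.

2467/139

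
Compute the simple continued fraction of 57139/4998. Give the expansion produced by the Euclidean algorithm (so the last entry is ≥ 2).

57139 = 11*4998 + 2161
4998 = 2*2161 + 676
2161 = 3*676 + 133
676 = 5*133 + 11
133 = 12*11 + 1
11 = 11*1 + 0  (stop)
So 57139/4998 = [11; 2, 3, 5, 12, 11].

[11; 2, 3, 5, 12, 11]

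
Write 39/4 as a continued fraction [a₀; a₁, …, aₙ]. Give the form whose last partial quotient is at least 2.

[9; 1, 3]

39 = 9×4 + 3
4 = 1×3 + 1
3 = 3×1 + 0  (stop)
So 39/4 = [9; 1, 3].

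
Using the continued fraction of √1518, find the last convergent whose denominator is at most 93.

1013/26

√1518 = [38; 1, 24, 1, 76, …] (period length 4).
Convergents:
  p_0/q_0 = 38/1
  p_1/q_1 = 39/1
  p_2/q_2 = 974/25
  p_3/q_3 = 1013/26
  p_4/q_4 = 77962/2001
q_3 = 26 ≤ 93 < 2001 = q_4, so the answer is 1013/26.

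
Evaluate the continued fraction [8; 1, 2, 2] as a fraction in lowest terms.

Fold from the inside: start with 2/1.
  2 + 1/2 = 5/2
  1 + 2/5 = 7/5
  8 + 5/7 = 61/7

61/7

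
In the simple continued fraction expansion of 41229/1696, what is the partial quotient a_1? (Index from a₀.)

41229 = 24·1696 + 525   →  a_0 = 24
1696 = 3·525 + 121   →  a_1 = 3

3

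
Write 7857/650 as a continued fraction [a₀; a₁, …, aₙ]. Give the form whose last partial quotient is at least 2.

[12; 11, 2, 2, 11]

7857 = 12×650 + 57
650 = 11×57 + 23
57 = 2×23 + 11
23 = 2×11 + 1
11 = 11×1 + 0  (stop)
So 7857/650 = [12; 11, 2, 2, 11].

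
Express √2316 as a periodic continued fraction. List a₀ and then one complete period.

[48; 8, 96]

a₀ = ⌊√2316⌋ = 48.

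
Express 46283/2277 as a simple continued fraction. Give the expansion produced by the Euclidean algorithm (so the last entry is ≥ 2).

[20; 3, 15, 2, 11, 2]

46283 = 20×2277 + 743
2277 = 3×743 + 48
743 = 15×48 + 23
48 = 2×23 + 2
23 = 11×2 + 1
2 = 2×1 + 0  (stop)
So 46283/2277 = [20; 3, 15, 2, 11, 2].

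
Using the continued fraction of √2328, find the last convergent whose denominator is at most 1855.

74497/1544

√2328 = [48; 4, 96, …] (period length 2).
Convergents:
  p_0/q_0 = 48/1
  p_1/q_1 = 193/4
  p_2/q_2 = 18576/385
  p_3/q_3 = 74497/1544
  p_4/q_4 = 7170288/148609
q_3 = 1544 ≤ 1855 < 148609 = q_4, so the answer is 74497/1544.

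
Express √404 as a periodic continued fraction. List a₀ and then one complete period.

[20; 10, 40]

a₀ = ⌊√404⌋ = 20.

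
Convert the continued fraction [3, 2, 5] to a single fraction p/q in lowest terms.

Using pₖ = aₖpₖ₋₁ + pₖ₋₂ and qₖ = aₖqₖ₋₁ + qₖ₋₂:
  k=0: a=3, p=3, q=1
  k=1: a=2, p=7, q=2
  k=2: a=5, p=38, q=11

38/11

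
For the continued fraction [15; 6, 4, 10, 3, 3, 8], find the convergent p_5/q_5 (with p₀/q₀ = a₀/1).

Using pₖ = aₖpₖ₋₁ + pₖ₋₂, qₖ = aₖqₖ₋₁ + qₖ₋₂ (with p₋₁=1, p₋₂=0, q₋₁=0, q₋₂=1):
  k=0: a=15, p=15, q=1
  k=1: a=6, p=91, q=6
  k=2: a=4, p=379, q=25
  k=3: a=10, p=3881, q=256
  k=4: a=3, p=12022, q=793
  k=5: a=3, p=39947, q=2635

39947/2635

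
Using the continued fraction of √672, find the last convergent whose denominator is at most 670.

√672 = [25; 1, 11, 1, 50, …] (period length 4).
Convergents:
  p_0/q_0 = 25/1
  p_1/q_1 = 26/1
  p_2/q_2 = 311/12
  p_3/q_3 = 337/13
  p_4/q_4 = 17161/662
  p_5/q_5 = 17498/675
q_4 = 662 ≤ 670 < 675 = q_5, so the answer is 17161/662.

17161/662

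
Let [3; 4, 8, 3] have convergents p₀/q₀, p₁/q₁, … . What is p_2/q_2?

Using pₖ = aₖpₖ₋₁ + pₖ₋₂, qₖ = aₖqₖ₋₁ + qₖ₋₂ (with p₋₁=1, p₋₂=0, q₋₁=0, q₋₂=1):
  k=0: a=3, p=3, q=1
  k=1: a=4, p=13, q=4
  k=2: a=8, p=107, q=33

107/33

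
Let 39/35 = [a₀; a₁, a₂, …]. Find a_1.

8

39 = 1·35 + 4   →  a_0 = 1
35 = 8·4 + 3   →  a_1 = 8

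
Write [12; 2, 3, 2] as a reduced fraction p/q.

199/16

Fold from the inside: start with 2/1.
  3 + 1/2 = 7/2
  2 + 2/7 = 16/7
  12 + 7/16 = 199/16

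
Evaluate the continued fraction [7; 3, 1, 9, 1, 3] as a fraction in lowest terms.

1219/168

Fold from the inside: start with 3/1.
  1 + 1/3 = 4/3
  9 + 3/4 = 39/4
  1 + 4/39 = 43/39
  3 + 39/43 = 168/43
  7 + 43/168 = 1219/168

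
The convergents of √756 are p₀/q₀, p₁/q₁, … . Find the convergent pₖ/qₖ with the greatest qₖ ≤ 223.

6049/220

√756 = [27; 2, 54, …] (period length 2).
Convergents:
  p_0/q_0 = 27/1
  p_1/q_1 = 55/2
  p_2/q_2 = 2997/109
  p_3/q_3 = 6049/220
  p_4/q_4 = 329643/11989
q_3 = 220 ≤ 223 < 11989 = q_4, so the answer is 6049/220.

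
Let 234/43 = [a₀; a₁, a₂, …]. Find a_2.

234 = 5·43 + 19   →  a_0 = 5
43 = 2·19 + 5   →  a_1 = 2
19 = 3·5 + 4   →  a_2 = 3

3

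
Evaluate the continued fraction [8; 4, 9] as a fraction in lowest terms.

Fold from the inside: start with 9/1.
  4 + 1/9 = 37/9
  8 + 9/37 = 305/37

305/37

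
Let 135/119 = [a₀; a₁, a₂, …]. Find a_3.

135 = 1·119 + 16   →  a_0 = 1
119 = 7·16 + 7   →  a_1 = 7
16 = 2·7 + 2   →  a_2 = 2
7 = 3·2 + 1   →  a_3 = 3

3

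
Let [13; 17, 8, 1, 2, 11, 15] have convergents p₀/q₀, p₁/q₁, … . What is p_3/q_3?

2011/154

Using pₖ = aₖpₖ₋₁ + pₖ₋₂, qₖ = aₖqₖ₋₁ + qₖ₋₂ (with p₋₁=1, p₋₂=0, q₋₁=0, q₋₂=1):
  k=0: a=13, p=13, q=1
  k=1: a=17, p=222, q=17
  k=2: a=8, p=1789, q=137
  k=3: a=1, p=2011, q=154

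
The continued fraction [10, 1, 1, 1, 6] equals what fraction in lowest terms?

Using pₖ = aₖpₖ₋₁ + pₖ₋₂ and qₖ = aₖqₖ₋₁ + qₖ₋₂:
  k=0: a=10, p=10, q=1
  k=1: a=1, p=11, q=1
  k=2: a=1, p=21, q=2
  k=3: a=1, p=32, q=3
  k=4: a=6, p=213, q=20

213/20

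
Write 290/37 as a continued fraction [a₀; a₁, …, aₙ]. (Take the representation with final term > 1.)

[7; 1, 5, 6]

290 = 7*37 + 31
37 = 1*31 + 6
31 = 5*6 + 1
6 = 6*1 + 0  (stop)
So 290/37 = [7; 1, 5, 6].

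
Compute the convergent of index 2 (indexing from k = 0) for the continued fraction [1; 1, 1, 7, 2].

3/2

Using pₖ = aₖpₖ₋₁ + pₖ₋₂, qₖ = aₖqₖ₋₁ + qₖ₋₂ (with p₋₁=1, p₋₂=0, q₋₁=0, q₋₂=1):
  k=0: a=1, p=1, q=1
  k=1: a=1, p=2, q=1
  k=2: a=1, p=3, q=2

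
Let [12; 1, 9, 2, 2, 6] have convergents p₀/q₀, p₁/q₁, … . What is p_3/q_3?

271/21

Using pₖ = aₖpₖ₋₁ + pₖ₋₂, qₖ = aₖqₖ₋₁ + qₖ₋₂ (with p₋₁=1, p₋₂=0, q₋₁=0, q₋₂=1):
  k=0: a=12, p=12, q=1
  k=1: a=1, p=13, q=1
  k=2: a=9, p=129, q=10
  k=3: a=2, p=271, q=21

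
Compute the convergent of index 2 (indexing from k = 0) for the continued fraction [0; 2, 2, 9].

Using pₖ = aₖpₖ₋₁ + pₖ₋₂, qₖ = aₖqₖ₋₁ + qₖ₋₂ (with p₋₁=1, p₋₂=0, q₋₁=0, q₋₂=1):
  k=0: a=0, p=0, q=1
  k=1: a=2, p=1, q=2
  k=2: a=2, p=2, q=5

2/5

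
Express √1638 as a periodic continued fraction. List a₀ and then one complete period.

a₀ = ⌊√1638⌋ = 40.

[40; 2, 8, 2, 80]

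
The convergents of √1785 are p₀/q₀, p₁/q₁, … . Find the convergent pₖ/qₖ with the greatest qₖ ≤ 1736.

√1785 = [42; 4, 84, …] (period length 2).
Convergents:
  p_0/q_0 = 42/1
  p_1/q_1 = 169/4
  p_2/q_2 = 14238/337
  p_3/q_3 = 57121/1352
  p_4/q_4 = 4812402/113905
q_3 = 1352 ≤ 1736 < 113905 = q_4, so the answer is 57121/1352.

57121/1352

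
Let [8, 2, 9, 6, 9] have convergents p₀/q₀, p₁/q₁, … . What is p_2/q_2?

Using pₖ = aₖpₖ₋₁ + pₖ₋₂, qₖ = aₖqₖ₋₁ + qₖ₋₂ (with p₋₁=1, p₋₂=0, q₋₁=0, q₋₂=1):
  k=0: a=8, p=8, q=1
  k=1: a=2, p=17, q=2
  k=2: a=9, p=161, q=19

161/19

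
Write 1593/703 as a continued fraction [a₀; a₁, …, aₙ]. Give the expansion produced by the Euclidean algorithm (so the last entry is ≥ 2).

[2; 3, 1, 3, 6, 2, 3]

1593 = 2·703 + 187
703 = 3·187 + 142
187 = 1·142 + 45
142 = 3·45 + 7
45 = 6·7 + 3
7 = 2·3 + 1
3 = 3·1 + 0  (stop)
So 1593/703 = [2; 3, 1, 3, 6, 2, 3].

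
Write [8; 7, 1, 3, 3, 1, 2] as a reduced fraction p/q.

2967/365

Using pₖ = aₖpₖ₋₁ + pₖ₋₂ and qₖ = aₖqₖ₋₁ + qₖ₋₂:
  k=0: a=8, p=8, q=1
  k=1: a=7, p=57, q=7
  k=2: a=1, p=65, q=8
  k=3: a=3, p=252, q=31
  k=4: a=3, p=821, q=101
  k=5: a=1, p=1073, q=132
  k=6: a=2, p=2967, q=365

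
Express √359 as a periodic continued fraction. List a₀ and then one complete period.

a₀ = ⌊√359⌋ = 18.
With m₀=0, d₀=1 and mₖ₊₁ = dₖaₖ − mₖ, dₖ₊₁ = (n − mₖ₊₁²)/dₖ, aₖ₊₁ = ⌊(a₀+mₖ₊₁)/dₖ₊₁⌋:
  k=1: m=18, d=35, a=1
  k=2: m=17, d=2, a=17
  k=3: m=17, d=35, a=1
  k=4: m=18, d=1, a=36
d=1 and a=2a₀=36 at k=4, so the next step gives (m, d) = (18, 35) again — its k=1 value — and the period has length 4.

[18; 1, 17, 1, 36]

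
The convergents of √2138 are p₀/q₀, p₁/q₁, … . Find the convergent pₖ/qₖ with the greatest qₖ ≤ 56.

971/21

√2138 = [46; 4, 5, 5, 4, 92, …] (period length 5).
Convergents:
  p_0/q_0 = 46/1
  p_1/q_1 = 185/4
  p_2/q_2 = 971/21
  p_3/q_3 = 5040/109
q_2 = 21 ≤ 56 < 109 = q_3, so the answer is 971/21.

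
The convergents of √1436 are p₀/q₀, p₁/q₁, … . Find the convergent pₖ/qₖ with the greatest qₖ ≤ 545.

13301/351

√1436 = [37; 1, 8, 2, 18, 2, 8, 1, 74, …] (period length 8).
Convergents:
  p_0/q_0 = 37/1
  p_1/q_1 = 38/1
  p_2/q_2 = 341/9
  p_3/q_3 = 720/19
  p_4/q_4 = 13301/351
  p_5/q_5 = 27322/721
q_4 = 351 ≤ 545 < 721 = q_5, so the answer is 13301/351.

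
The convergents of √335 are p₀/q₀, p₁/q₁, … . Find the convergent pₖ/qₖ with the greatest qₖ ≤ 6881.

√335 = [18; 3, 3, 3, 36, …] (period length 4).
Convergents:
  p_0/q_0 = 18/1
  p_1/q_1 = 55/3
  p_2/q_2 = 183/10
  p_3/q_3 = 604/33
  p_4/q_4 = 21927/1198
  p_5/q_5 = 66385/3627
  p_6/q_6 = 221082/12079
q_5 = 3627 ≤ 6881 < 12079 = q_6, so the answer is 66385/3627.

66385/3627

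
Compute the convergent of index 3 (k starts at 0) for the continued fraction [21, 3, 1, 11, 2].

Using pₖ = aₖpₖ₋₁ + pₖ₋₂, qₖ = aₖqₖ₋₁ + qₖ₋₂ (with p₋₁=1, p₋₂=0, q₋₁=0, q₋₂=1):
  k=0: a=21, p=21, q=1
  k=1: a=3, p=64, q=3
  k=2: a=1, p=85, q=4
  k=3: a=11, p=999, q=47

999/47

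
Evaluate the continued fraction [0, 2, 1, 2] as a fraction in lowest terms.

Using pₖ = aₖpₖ₋₁ + pₖ₋₂ and qₖ = aₖqₖ₋₁ + qₖ₋₂:
  k=0: a=0, p=0, q=1
  k=1: a=2, p=1, q=2
  k=2: a=1, p=1, q=3
  k=3: a=2, p=3, q=8

3/8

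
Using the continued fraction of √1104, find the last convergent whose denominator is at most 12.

√1104 = [33; 4, 2, 2, 2, 4, 66, …] (period length 6).
Convergents:
  p_0/q_0 = 33/1
  p_1/q_1 = 133/4
  p_2/q_2 = 299/9
  p_3/q_3 = 731/22
q_2 = 9 ≤ 12 < 22 = q_3, so the answer is 299/9.

299/9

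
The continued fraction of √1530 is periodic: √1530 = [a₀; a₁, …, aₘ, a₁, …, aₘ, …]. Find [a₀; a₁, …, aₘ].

a₀ = ⌊√1530⌋ = 39.
With m₀=0, d₀=1 and mₖ₊₁ = dₖaₖ − mₖ, dₖ₊₁ = (n − mₖ₊₁²)/dₖ, aₖ₊₁ = ⌊(a₀+mₖ₊₁)/dₖ₊₁⌋:
  k=1: m=39, d=9, a=8
  k=2: m=33, d=49, a=1
  k=3: m=16, d=26, a=2
  k=4: m=36, d=9, a=8
  k=5: m=36, d=26, a=2
  k=6: m=16, d=49, a=1
  k=7: m=33, d=9, a=8
  k=8: m=39, d=1, a=78
d=1 and a=2a₀=78 at k=8, so the next step gives (m, d) = (39, 9) again — its k=1 value — and the period has length 8.

[39; 8, 1, 2, 8, 2, 1, 8, 78]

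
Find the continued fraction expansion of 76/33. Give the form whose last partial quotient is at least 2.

[2; 3, 3, 3]

76 = 2·33 + 10
33 = 3·10 + 3
10 = 3·3 + 1
3 = 3·1 + 0  (stop)
So 76/33 = [2; 3, 3, 3].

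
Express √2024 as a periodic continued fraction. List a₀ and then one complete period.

a₀ = ⌊√2024⌋ = 44.
With m₀=0, d₀=1 and mₖ₊₁ = dₖaₖ − mₖ, dₖ₊₁ = (n − mₖ₊₁²)/dₖ, aₖ₊₁ = ⌊(a₀+mₖ₊₁)/dₖ₊₁⌋:
  k=1: m=44, d=88, a=1
  k=2: m=44, d=1, a=88
d=1 and a=2a₀=88 at k=2, so the next step gives (m, d) = (44, 88) again — its k=1 value — and the period has length 2.

[44; 1, 88]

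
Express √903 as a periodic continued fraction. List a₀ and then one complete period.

[30; 20, 60]

a₀ = ⌊√903⌋ = 30.
With m₀=0, d₀=1 and mₖ₊₁ = dₖaₖ − mₖ, dₖ₊₁ = (n − mₖ₊₁²)/dₖ, aₖ₊₁ = ⌊(a₀+mₖ₊₁)/dₖ₊₁⌋:
  k=1: m=30, d=3, a=20
  k=2: m=30, d=1, a=60
d=1 and a=2a₀=60 at k=2, so the next step gives (m, d) = (30, 3) again — its k=1 value — and the period has length 2.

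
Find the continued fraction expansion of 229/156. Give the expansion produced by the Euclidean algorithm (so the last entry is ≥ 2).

[1; 2, 7, 3, 3]

229 = 1*156 + 73
156 = 2*73 + 10
73 = 7*10 + 3
10 = 3*3 + 1
3 = 3*1 + 0  (stop)
So 229/156 = [1; 2, 7, 3, 3].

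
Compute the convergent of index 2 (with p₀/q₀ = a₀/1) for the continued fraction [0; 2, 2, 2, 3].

2/5

Using pₖ = aₖpₖ₋₁ + pₖ₋₂, qₖ = aₖqₖ₋₁ + qₖ₋₂ (with p₋₁=1, p₋₂=0, q₋₁=0, q₋₂=1):
  k=0: a=0, p=0, q=1
  k=1: a=2, p=1, q=2
  k=2: a=2, p=2, q=5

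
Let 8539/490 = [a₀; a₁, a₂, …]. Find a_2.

8539 = 17·490 + 209   →  a_0 = 17
490 = 2·209 + 72   →  a_1 = 2
209 = 2·72 + 65   →  a_2 = 2

2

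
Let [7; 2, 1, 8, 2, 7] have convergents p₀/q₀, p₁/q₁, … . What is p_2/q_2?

Using pₖ = aₖpₖ₋₁ + pₖ₋₂, qₖ = aₖqₖ₋₁ + qₖ₋₂ (with p₋₁=1, p₋₂=0, q₋₁=0, q₋₂=1):
  k=0: a=7, p=7, q=1
  k=1: a=2, p=15, q=2
  k=2: a=1, p=22, q=3

22/3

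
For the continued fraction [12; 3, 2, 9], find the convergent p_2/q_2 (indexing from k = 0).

Using pₖ = aₖpₖ₋₁ + pₖ₋₂, qₖ = aₖqₖ₋₁ + qₖ₋₂ (with p₋₁=1, p₋₂=0, q₋₁=0, q₋₂=1):
  k=0: a=12, p=12, q=1
  k=1: a=3, p=37, q=3
  k=2: a=2, p=86, q=7

86/7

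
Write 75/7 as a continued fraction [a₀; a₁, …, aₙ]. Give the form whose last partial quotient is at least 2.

75 = 10*7 + 5
7 = 1*5 + 2
5 = 2*2 + 1
2 = 2*1 + 0  (stop)
So 75/7 = [10; 1, 2, 2].

[10; 1, 2, 2]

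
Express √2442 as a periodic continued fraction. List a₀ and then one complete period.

a₀ = ⌊√2442⌋ = 49.
With m₀=0, d₀=1 and mₖ₊₁ = dₖaₖ − mₖ, dₖ₊₁ = (n − mₖ₊₁²)/dₖ, aₖ₊₁ = ⌊(a₀+mₖ₊₁)/dₖ₊₁⌋:
  k=1: m=49, d=41, a=2
  k=2: m=33, d=33, a=2
  k=3: m=33, d=41, a=2
  k=4: m=49, d=1, a=98
d=1 and a=2a₀=98 at k=4, so the next step gives (m, d) = (49, 41) again — its k=1 value — and the period has length 4.

[49; 2, 2, 2, 98]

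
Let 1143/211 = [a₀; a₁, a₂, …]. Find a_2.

2

1143 = 5·211 + 88   →  a_0 = 5
211 = 2·88 + 35   →  a_1 = 2
88 = 2·35 + 18   →  a_2 = 2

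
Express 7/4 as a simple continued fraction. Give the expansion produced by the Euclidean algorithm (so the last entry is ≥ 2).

[1; 1, 3]

7 = 1·4 + 3
4 = 1·3 + 1
3 = 3·1 + 0  (stop)
So 7/4 = [1; 1, 3].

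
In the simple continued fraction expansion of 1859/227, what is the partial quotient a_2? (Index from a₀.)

1859 = 8·227 + 43   →  a_0 = 8
227 = 5·43 + 12   →  a_1 = 5
43 = 3·12 + 7   →  a_2 = 3

3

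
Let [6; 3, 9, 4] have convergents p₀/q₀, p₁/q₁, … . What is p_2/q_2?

Using pₖ = aₖpₖ₋₁ + pₖ₋₂, qₖ = aₖqₖ₋₁ + qₖ₋₂ (with p₋₁=1, p₋₂=0, q₋₁=0, q₋₂=1):
  k=0: a=6, p=6, q=1
  k=1: a=3, p=19, q=3
  k=2: a=9, p=177, q=28

177/28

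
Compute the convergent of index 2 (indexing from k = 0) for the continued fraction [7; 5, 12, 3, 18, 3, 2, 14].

439/61

Using pₖ = aₖpₖ₋₁ + pₖ₋₂, qₖ = aₖqₖ₋₁ + qₖ₋₂ (with p₋₁=1, p₋₂=0, q₋₁=0, q₋₂=1):
  k=0: a=7, p=7, q=1
  k=1: a=5, p=36, q=5
  k=2: a=12, p=439, q=61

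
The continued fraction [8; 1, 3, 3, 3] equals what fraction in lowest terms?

377/43

Using pₖ = aₖpₖ₋₁ + pₖ₋₂ and qₖ = aₖqₖ₋₁ + qₖ₋₂:
  k=0: a=8, p=8, q=1
  k=1: a=1, p=9, q=1
  k=2: a=3, p=35, q=4
  k=3: a=3, p=114, q=13
  k=4: a=3, p=377, q=43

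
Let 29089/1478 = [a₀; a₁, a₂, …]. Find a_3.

7

29089 = 19·1478 + 1007   →  a_0 = 19
1478 = 1·1007 + 471   →  a_1 = 1
1007 = 2·471 + 65   →  a_2 = 2
471 = 7·65 + 16   →  a_3 = 7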